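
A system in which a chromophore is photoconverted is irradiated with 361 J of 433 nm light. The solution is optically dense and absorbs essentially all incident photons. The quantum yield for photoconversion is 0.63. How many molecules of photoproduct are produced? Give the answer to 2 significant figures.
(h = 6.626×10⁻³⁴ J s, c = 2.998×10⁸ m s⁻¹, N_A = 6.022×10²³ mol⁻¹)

Photon energy at 433 nm: hc/λ = (6.626×10⁻³⁴)(2.998×10⁸)/(433×10⁻⁹) = 4.588×10⁻¹⁹ J.
Photons incident: 361 / 4.588×10⁻¹⁹ = 7.868×10²⁰, i.e. 7.868×10²⁰/6.022×10²³ = 0.001307 mol.
Product: Φ × n_abs = 0.63 × 0.001307 = 8.234×10⁻⁴ mol.
As a count: 8.234×10⁻⁴ × 6.022×10²³ = 5.0×10²⁰.

5.0×10²⁰ molecules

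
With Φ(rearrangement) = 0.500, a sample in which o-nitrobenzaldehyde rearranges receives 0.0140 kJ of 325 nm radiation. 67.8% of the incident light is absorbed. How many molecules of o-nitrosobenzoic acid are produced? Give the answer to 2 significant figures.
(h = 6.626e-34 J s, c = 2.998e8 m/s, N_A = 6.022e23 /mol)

Photon energy at 325 nm: hc/λ = (6.626e-34)(2.998e8)/(325e-9) = 6.112e-19 J.
Incident energy: 0.0140 kJ = 14.0 J.
Photons incident: 14.0 / 6.112e-19 = 2.291e19, i.e. 2.291e19/6.022e23 = 3.804e-5 mol.
Photons absorbed: 0.678 × 3.804e-5 = 2.579e-5 mol.
Product: Φ × n_abs = 0.500 × 2.579e-5 = 1.290e-5 mol.
As a count: 1.290e-5 × 6.022e23 = 7.8e18.

7.8e18 molecules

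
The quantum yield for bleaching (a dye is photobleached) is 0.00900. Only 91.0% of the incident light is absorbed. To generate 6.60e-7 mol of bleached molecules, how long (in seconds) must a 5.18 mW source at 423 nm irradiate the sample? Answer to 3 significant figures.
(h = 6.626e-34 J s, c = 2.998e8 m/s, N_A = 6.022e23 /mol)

Photons that must be absorbed: 6.60e-7 / 0.00900 = 7.333e-5 mol.
Incident photons needed: 7.333e-5 / 0.910 = 8.058e-5 mol.
Photon energy: hc/λ = 4.696e-19 J; per mole, 2.828e5 J mol⁻¹.
Energy required: 8.058e-5 × 2.828e5 = 22.79 J.
Time: 22.79 J / 0.00518 W = 4400 s.

t ≈ 4400 s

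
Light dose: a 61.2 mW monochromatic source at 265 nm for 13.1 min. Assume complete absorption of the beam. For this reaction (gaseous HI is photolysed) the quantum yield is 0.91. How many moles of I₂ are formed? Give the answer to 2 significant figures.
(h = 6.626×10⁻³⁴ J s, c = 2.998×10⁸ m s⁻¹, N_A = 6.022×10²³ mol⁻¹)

Photon energy at 265 nm: hc/λ = (6.626×10⁻³⁴)(2.998×10⁸)/(265×10⁻⁹) = 7.496×10⁻¹⁹ J.
Energy delivered: (61.2 mW)(786 s) = 48.10 J.
Photons incident: 48.10 / 7.496×10⁻¹⁹ = 6.417×10¹⁹, i.e. 6.417×10¹⁹/6.022×10²³ = 1.066×10⁻⁴ mol.
Product: Φ × n_abs = 0.91 × 1.066×10⁻⁴ = 9.701×10⁻⁵ mol.

9.7×10⁻⁵ mol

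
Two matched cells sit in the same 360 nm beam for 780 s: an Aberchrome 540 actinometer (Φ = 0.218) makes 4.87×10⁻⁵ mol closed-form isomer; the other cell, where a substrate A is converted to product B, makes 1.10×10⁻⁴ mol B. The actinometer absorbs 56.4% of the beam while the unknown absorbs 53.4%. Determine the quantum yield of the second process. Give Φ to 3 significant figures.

Photons absorbed by the actinometer: 4.87×10⁻⁵ / 0.218 = 2.234×10⁻⁴ mol.
Incident flux: 2.234×10⁻⁴ / 0.564 = 3.961×10⁻⁴ einstein.
Absorbed by unknown: 0.534 × 3.961×10⁻⁴ = 2.115×10⁻⁴ mol.
Φ(unknown) = 1.10×10⁻⁴ / 2.115×10⁻⁴ = 0.520.

Φ = 0.520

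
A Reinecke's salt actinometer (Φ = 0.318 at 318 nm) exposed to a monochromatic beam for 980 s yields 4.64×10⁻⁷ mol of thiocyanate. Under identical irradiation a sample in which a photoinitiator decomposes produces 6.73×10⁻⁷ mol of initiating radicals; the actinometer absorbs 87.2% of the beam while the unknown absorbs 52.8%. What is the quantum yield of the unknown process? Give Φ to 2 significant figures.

Photons absorbed by the actinometer: 4.64×10⁻⁷ / 0.318 = 1.459×10⁻⁶ mol.
Incident flux: 1.459×10⁻⁶ / 0.872 = 1.673×10⁻⁶ einstein.
Absorbed by unknown: 0.528 × 1.673×10⁻⁶ = 8.833×10⁻⁷ mol.
Φ(unknown) = 6.73×10⁻⁷ / 8.833×10⁻⁷ = 0.76.

Φ = 0.76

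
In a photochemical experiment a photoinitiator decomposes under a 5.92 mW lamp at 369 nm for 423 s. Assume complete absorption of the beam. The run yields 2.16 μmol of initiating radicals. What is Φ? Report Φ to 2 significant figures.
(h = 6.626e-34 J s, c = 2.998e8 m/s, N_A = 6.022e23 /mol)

Φ = 0.28

Product: 2.16 μmol = 2.16e-6 mol.
Photon energy at 369 nm: hc/λ = (6.626e-34)(2.998e8)/(369e-9) = 5.383e-19 J.
Energy delivered: (5.92 mW)(423 s) = 2.504 J.
Photons incident: 2.504 / 5.383e-19 = 4.652e18, i.e. 4.652e18/6.022e23 = 7.725e-6 mol.
Φ = 2.16e-6 mol / 7.725e-6 mol photons = 0.28.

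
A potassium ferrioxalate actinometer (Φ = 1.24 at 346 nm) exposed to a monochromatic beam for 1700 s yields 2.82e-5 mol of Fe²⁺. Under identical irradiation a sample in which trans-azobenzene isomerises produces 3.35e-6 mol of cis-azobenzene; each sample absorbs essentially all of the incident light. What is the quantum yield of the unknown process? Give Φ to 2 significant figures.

Photons absorbed by the actinometer: 2.82e-5 / 1.24 = 2.274e-5 mol.
Φ(unknown) = 3.35e-6 / 2.274e-5 = 0.15.

Φ = 0.15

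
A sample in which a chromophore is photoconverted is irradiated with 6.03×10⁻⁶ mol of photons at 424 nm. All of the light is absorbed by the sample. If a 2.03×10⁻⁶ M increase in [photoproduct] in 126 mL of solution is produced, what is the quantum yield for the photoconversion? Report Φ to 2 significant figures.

Φ = 0.042

Product: (2.03×10⁻⁶ M)(0.126 L) = 2.558×10⁻⁷ mol.
Φ = 2.558×10⁻⁷ mol / 6.03×10⁻⁶ mol photons = 0.042.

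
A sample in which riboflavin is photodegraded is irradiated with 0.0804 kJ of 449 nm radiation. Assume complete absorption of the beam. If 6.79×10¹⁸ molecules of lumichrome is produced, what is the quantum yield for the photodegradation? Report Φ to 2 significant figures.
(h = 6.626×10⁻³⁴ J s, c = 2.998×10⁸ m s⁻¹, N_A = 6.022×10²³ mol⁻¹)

Product: 6.79×10¹⁸ / 6.022×10²³ = 1.128×10⁻⁵ mol.
Photon energy at 449 nm: hc/λ = (6.626×10⁻³⁴)(2.998×10⁸)/(449×10⁻⁹) = 4.424×10⁻¹⁹ J.
Incident energy: 0.0804 kJ = 80.4 J.
Photons incident: 80.4 / 4.424×10⁻¹⁹ = 1.817×10²⁰, i.e. 1.817×10²⁰/6.022×10²³ = 3.017×10⁻⁴ mol.
Φ = 1.128×10⁻⁵ mol / 3.017×10⁻⁴ mol photons = 0.037.

Φ = 0.037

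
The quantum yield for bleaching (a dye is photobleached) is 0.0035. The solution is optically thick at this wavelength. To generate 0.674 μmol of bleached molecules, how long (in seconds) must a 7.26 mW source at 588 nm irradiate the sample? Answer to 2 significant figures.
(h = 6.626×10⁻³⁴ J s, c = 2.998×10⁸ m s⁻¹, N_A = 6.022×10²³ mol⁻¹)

Product: 0.674 μmol = 6.74×10⁻⁷ mol.
Photons that must be absorbed: 6.74×10⁻⁷ / 0.0035 = 1.926×10⁻⁴ mol.
Photon energy: hc/λ = 3.378×10⁻¹⁹ J; per mole, 2.034×10⁵ J mol⁻¹.
Energy required: 1.926×10⁻⁴ × 2.034×10⁵ = 39.17 J.
Time: 39.17 J / 0.00726 W = 5400 s.

t ≈ 5400 s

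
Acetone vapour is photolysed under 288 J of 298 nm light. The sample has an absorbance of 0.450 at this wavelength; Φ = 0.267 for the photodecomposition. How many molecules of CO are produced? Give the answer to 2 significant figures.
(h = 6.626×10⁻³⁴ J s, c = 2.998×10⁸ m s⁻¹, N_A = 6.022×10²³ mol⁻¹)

Photon energy at 298 nm: hc/λ = (6.626×10⁻³⁴)(2.998×10⁸)/(298×10⁻⁹) = 6.666×10⁻¹⁹ J.
Photons incident: 288 / 6.666×10⁻¹⁹ = 4.320×10²⁰, i.e. 4.320×10²⁰/6.022×10²³ = 7.174×10⁻⁴ mol.
Fraction absorbed: 1 − 10^(−0.450) = 0.6452.
Photons absorbed: 0.6452 × 7.174×10⁻⁴ = 4.629×10⁻⁴ mol.
Product: Φ × n_abs = 0.267 × 4.629×10⁻⁴ = 1.236×10⁻⁴ mol.
As a count: 1.236×10⁻⁴ × 6.022×10²³ = 7.4×10¹⁹.

7.4×10¹⁹ molecules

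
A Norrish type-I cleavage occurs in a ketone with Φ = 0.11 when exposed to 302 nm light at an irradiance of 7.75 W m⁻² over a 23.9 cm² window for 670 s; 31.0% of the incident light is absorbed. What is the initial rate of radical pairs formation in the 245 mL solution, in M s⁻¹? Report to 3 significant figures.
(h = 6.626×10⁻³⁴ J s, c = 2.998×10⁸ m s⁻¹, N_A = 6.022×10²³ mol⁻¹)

Photon energy at 302 nm: hc/λ = (6.626×10⁻³⁴)(2.998×10⁸)/(302×10⁻⁹) = 6.578×10⁻¹⁹ J.
Energy delivered: (7.75 W m⁻²)(23.9×10⁻⁴ m²)(670 s) = 12.41 J.
Photons incident: 12.41 / 6.578×10⁻¹⁹ = 1.887×10¹⁹, i.e. 1.887×10¹⁹/6.022×10²³ = 3.134×10⁻⁵ mol.
Photons absorbed: 0.310 × 3.134×10⁻⁵ = 9.715×10⁻⁶ mol.
Product formed: 0.11 × 9.715×10⁻⁶ = 1.069×10⁻⁶ mol.
Rate: 1.069×10⁻⁶ mol / (670 s × 0.245 L) = 6.51×10⁻⁹ M s⁻¹.

6.51×10⁻⁹ M s⁻¹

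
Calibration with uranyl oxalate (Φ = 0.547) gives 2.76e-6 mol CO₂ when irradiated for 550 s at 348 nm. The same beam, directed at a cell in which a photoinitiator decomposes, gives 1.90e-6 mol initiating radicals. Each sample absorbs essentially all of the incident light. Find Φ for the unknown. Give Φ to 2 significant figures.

Φ = 0.38

Photons absorbed by the actinometer: 2.76e-6 / 0.547 = 5.046e-6 mol.
Φ(unknown) = 1.90e-6 / 5.046e-6 = 0.38.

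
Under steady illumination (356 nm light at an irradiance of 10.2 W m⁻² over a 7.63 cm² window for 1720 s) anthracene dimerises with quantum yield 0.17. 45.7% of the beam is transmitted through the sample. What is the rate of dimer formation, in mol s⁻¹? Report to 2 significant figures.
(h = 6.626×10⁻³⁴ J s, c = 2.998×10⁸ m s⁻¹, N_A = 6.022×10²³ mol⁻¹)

2.1×10⁻⁹ mol s⁻¹

Photon energy at 356 nm: hc/λ = (6.626×10⁻³⁴)(2.998×10⁸)/(356×10⁻⁹) = 5.580×10⁻¹⁹ J.
Energy delivered: (10.2 W m⁻²)(7.63×10⁻⁴ m²)(1720 s) = 13.39 J.
Photons incident: 13.39 / 5.580×10⁻¹⁹ = 2.400×10¹⁹, i.e. 2.400×10¹⁹/6.022×10²³ = 3.985×10⁻⁵ mol.
Fraction absorbed: 1 − 45.7/100 = 0.5430.
Photons absorbed: 0.5430 × 3.985×10⁻⁵ = 2.164×10⁻⁵ mol.
Product formed: 0.17 × 2.164×10⁻⁵ = 3.679×10⁻⁶ mol.
Rate: 3.679×10⁻⁶ / 1720 s = 2.1×10⁻⁹ mol s⁻¹.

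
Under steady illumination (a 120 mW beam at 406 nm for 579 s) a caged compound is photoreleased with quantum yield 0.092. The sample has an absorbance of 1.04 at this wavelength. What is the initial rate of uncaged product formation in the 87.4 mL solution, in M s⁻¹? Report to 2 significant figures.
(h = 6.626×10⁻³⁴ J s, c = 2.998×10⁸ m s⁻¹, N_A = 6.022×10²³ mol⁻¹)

3.9×10⁻⁷ M s⁻¹

Photon energy at 406 nm: hc/λ = (6.626×10⁻³⁴)(2.998×10⁸)/(406×10⁻⁹) = 4.893×10⁻¹⁹ J.
Energy delivered: (120 mW)(579 s) = 69.48 J.
Photons incident: 69.48 / 4.893×10⁻¹⁹ = 1.420×10²⁰, i.e. 1.420×10²⁰/6.022×10²³ = 2.358×10⁻⁴ mol.
Fraction absorbed: 1 − 10^(−1.04) = 0.9088.
Photons absorbed: 0.9088 × 2.358×10⁻⁴ = 2.143×10⁻⁴ mol.
Product formed: 0.092 × 2.143×10⁻⁴ = 1.972×10⁻⁵ mol.
Rate: 1.972×10⁻⁵ mol / (579 s × 0.0874 L) = 3.9×10⁻⁷ M s⁻¹.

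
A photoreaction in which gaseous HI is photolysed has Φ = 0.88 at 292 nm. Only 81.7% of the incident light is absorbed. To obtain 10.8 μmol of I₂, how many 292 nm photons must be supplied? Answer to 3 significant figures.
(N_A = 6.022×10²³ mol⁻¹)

Product: 10.8 μmol = 1.08×10⁻⁵ mol.
Photons that must be absorbed: 1.08×10⁻⁵ / 0.88 = 1.227×10⁻⁵ mol.
Incident photons needed: 1.227×10⁻⁵ / 0.817 = 1.502×10⁻⁵ mol.
Photon count: 1.502×10⁻⁵ × 6.022×10²³ = 9.05×10¹⁸.

9.05×10¹⁸ photons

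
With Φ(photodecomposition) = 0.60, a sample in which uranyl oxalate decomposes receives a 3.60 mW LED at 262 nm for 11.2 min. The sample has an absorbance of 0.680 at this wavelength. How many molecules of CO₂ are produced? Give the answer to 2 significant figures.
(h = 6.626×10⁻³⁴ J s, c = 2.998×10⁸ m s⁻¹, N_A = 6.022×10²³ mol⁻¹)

Photon energy at 262 nm: hc/λ = (6.626×10⁻³⁴)(2.998×10⁸)/(262×10⁻⁹) = 7.582×10⁻¹⁹ J.
Energy delivered: (3.60 mW)(672 s) = 2.419 J.
Photons incident: 2.419 / 7.582×10⁻¹⁹ = 3.190×10¹⁸, i.e. 3.190×10¹⁸/6.022×10²³ = 5.297×10⁻⁶ mol.
Fraction absorbed: 1 − 10^(−0.680) = 0.7911.
Photons absorbed: 0.7911 × 5.297×10⁻⁶ = 4.190×10⁻⁶ mol.
Product: Φ × n_abs = 0.60 × 4.190×10⁻⁶ = 2.514×10⁻⁶ mol.
As a count: 2.514×10⁻⁶ × 6.022×10²³ = 1.5×10¹⁸.

1.5×10¹⁸ molecules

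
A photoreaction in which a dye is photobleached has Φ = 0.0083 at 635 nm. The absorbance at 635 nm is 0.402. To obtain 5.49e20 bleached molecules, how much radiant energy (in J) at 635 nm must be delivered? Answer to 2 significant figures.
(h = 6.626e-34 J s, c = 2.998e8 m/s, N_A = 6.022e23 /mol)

Product: 5.49e20 / 6.022e23 = 9.117e-4 mol.
Photons that must be absorbed: 9.117e-4 / 0.0083 = 0.1098 mol.
Fraction absorbed: 1 − 10^(−0.402) = 0.6037.
Incident photons needed: 0.1098 / 0.6037 = 0.1819 mol.
Photon energy: hc/λ = 3.128e-19 J; per mole, 1.884e5 J mol⁻¹.
Energy required: 0.1819 × 1.884e5 = 3.4e4 J.

3.4e4 J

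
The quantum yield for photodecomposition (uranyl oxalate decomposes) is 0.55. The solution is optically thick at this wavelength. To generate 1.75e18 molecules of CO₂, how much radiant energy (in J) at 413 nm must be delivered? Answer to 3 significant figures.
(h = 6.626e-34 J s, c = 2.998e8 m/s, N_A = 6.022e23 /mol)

1.53 J

Product: 1.75e18 / 6.022e23 = 2.906e-6 mol.
Photons that must be absorbed: 2.906e-6 / 0.55 = 5.284e-6 mol.
Photon energy: hc/λ = 4.810e-19 J; per mole, 2.897e5 J mol⁻¹.
Energy required: 5.284e-6 × 2.897e5 = 1.53 J.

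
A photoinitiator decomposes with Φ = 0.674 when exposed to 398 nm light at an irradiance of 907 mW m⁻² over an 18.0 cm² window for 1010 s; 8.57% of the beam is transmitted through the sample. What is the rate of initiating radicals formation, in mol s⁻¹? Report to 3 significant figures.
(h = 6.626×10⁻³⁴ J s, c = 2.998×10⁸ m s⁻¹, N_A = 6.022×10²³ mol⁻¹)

Photon energy at 398 nm: hc/λ = (6.626×10⁻³⁴)(2.998×10⁸)/(398×10⁻⁹) = 4.991×10⁻¹⁹ J.
Energy delivered: (907 mW m⁻²)(18.0×10⁻⁴ m²)(1010 s) = 1.649 J.
Photons incident: 1.649 / 4.991×10⁻¹⁹ = 3.304×10¹⁸, i.e. 3.304×10¹⁸/6.022×10²³ = 5.487×10⁻⁶ mol.
Fraction absorbed: 1 − 8.57/100 = 0.9143.
Photons absorbed: 0.9143 × 5.487×10⁻⁶ = 5.017×10⁻⁶ mol.
Product formed: 0.674 × 5.017×10⁻⁶ = 3.381×10⁻⁶ mol.
Rate: 3.381×10⁻⁶ / 1010 s = 3.35×10⁻⁹ mol s⁻¹.

3.35×10⁻⁹ mol s⁻¹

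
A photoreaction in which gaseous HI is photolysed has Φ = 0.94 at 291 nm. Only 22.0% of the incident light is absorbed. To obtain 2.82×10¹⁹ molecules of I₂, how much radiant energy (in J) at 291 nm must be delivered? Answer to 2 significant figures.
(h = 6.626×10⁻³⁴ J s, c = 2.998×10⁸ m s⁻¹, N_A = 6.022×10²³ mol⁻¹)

93 J

Product: 2.82×10¹⁹ / 6.022×10²³ = 4.683×10⁻⁵ mol.
Photons that must be absorbed: 4.683×10⁻⁵ / 0.94 = 4.982×10⁻⁵ mol.
Incident photons needed: 4.982×10⁻⁵ / 0.220 = 2.265×10⁻⁴ mol.
Photon energy: hc/λ = 6.826×10⁻¹⁹ J; per mole, 4.111×10⁵ J mol⁻¹.
Energy required: 2.265×10⁻⁴ × 4.111×10⁵ = 93 J.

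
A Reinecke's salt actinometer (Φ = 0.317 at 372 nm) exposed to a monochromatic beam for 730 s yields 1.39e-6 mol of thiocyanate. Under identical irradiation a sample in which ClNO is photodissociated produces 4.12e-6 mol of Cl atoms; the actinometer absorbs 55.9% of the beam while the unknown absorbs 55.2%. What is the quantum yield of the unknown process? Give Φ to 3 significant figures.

Φ = 0.952

Photons absorbed by the actinometer: 1.39e-6 / 0.317 = 4.385e-6 mol.
Incident flux: 4.385e-6 / 0.559 = 7.844e-6 einstein.
Absorbed by unknown: 0.552 × 7.844e-6 = 4.330e-6 mol.
Φ(unknown) = 4.12e-6 / 4.330e-6 = 0.952.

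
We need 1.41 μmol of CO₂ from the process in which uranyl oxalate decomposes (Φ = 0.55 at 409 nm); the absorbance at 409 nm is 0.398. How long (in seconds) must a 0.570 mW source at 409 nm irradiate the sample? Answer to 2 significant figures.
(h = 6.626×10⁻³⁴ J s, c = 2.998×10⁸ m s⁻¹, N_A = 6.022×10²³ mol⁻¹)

t ≈ 2200 s

Product: 1.41 μmol = 1.41×10⁻⁶ mol.
Photons that must be absorbed: 1.41×10⁻⁶ / 0.55 = 2.564×10⁻⁶ mol.
Fraction absorbed: 1 − 10^(−0.398) = 0.6001.
Incident photons needed: 2.564×10⁻⁶ / 0.6001 = 4.273×10⁻⁶ mol.
Photon energy: hc/λ = 4.857×10⁻¹⁹ J; per mole, 2.925×10⁵ J mol⁻¹.
Energy required: 4.273×10⁻⁶ × 2.925×10⁵ = 1.250 J.
Time: 1.250 J / 0.00057 W = 2200 s.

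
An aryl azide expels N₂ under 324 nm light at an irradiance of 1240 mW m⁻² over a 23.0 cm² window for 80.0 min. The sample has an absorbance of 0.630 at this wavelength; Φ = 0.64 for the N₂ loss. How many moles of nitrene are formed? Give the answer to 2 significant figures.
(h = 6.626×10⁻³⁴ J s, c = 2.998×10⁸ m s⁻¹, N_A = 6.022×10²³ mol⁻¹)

Photon energy at 324 nm: hc/λ = (6.626×10⁻³⁴)(2.998×10⁸)/(324×10⁻⁹) = 6.131×10⁻¹⁹ J.
Energy delivered: (1240 mW m⁻²)(23.0×10⁻⁴ m²)(4800 s) = 13.69 J.
Photons incident: 13.69 / 6.131×10⁻¹⁹ = 2.233×10¹⁹, i.e. 2.233×10¹⁹/6.022×10²³ = 3.708×10⁻⁵ mol.
Fraction absorbed: 1 − 10^(−0.630) = 0.7656.
Photons absorbed: 0.7656 × 3.708×10⁻⁵ = 2.839×10⁻⁵ mol.
Product: Φ × n_abs = 0.64 × 2.839×10⁻⁵ = 1.817×10⁻⁵ mol.

1.8×10⁻⁵ mol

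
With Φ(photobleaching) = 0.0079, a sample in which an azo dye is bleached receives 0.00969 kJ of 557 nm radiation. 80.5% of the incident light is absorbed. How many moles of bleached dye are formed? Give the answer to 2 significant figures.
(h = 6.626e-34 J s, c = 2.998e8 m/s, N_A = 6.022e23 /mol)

Photon energy at 557 nm: hc/λ = (6.626e-34)(2.998e8)/(557e-9) = 3.566e-19 J.
Incident energy: 0.00969 kJ = 9.69 J.
Photons incident: 9.69 / 3.566e-19 = 2.717e19, i.e. 2.717e19/6.022e23 = 4.512e-5 mol.
Photons absorbed: 0.805 × 4.512e-5 = 3.632e-5 mol.
Product: Φ × n_abs = 0.0079 × 3.632e-5 = 2.869e-7 mol.

2.9e-7 mol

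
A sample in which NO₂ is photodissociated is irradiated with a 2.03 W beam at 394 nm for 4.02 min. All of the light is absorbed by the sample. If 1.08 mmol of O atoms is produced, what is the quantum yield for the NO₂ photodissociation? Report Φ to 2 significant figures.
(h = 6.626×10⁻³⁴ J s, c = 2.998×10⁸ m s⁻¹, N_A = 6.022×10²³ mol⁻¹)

Φ = 0.67

Product: 1.08 mmol = 0.00108 mol.
Photon energy at 394 nm: hc/λ = (6.626×10⁻³⁴)(2.998×10⁸)/(394×10⁻⁹) = 5.042×10⁻¹⁹ J.
Energy delivered: (2.03 W)(241.2 s) = 489.6 J.
Photons incident: 489.6 / 5.042×10⁻¹⁹ = 9.710×10²⁰, i.e. 9.710×10²⁰/6.022×10²³ = 0.001612 mol.
Φ = 0.00108 mol / 0.001612 mol photons = 0.67.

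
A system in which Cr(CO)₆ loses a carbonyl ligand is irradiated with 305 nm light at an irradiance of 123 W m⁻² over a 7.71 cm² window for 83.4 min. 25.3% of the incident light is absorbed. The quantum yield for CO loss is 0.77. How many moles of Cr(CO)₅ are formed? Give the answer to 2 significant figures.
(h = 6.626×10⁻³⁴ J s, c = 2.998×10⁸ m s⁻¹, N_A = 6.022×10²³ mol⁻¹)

Photon energy at 305 nm: hc/λ = (6.626×10⁻³⁴)(2.998×10⁸)/(305×10⁻⁹) = 6.513×10⁻¹⁹ J.
Energy delivered: (123 W m⁻²)(7.71×10⁻⁴ m²)(5004 s) = 474.5 J.
Photons incident: 474.5 / 6.513×10⁻¹⁹ = 7.285×10²⁰, i.e. 7.285×10²⁰/6.022×10²³ = 0.001210 mol.
Photons absorbed: 0.253 × 0.001210 = 3.061×10⁻⁴ mol.
Product: Φ × n_abs = 0.77 × 3.061×10⁻⁴ = 2.357×10⁻⁴ mol.

2.4×10⁻⁴ mol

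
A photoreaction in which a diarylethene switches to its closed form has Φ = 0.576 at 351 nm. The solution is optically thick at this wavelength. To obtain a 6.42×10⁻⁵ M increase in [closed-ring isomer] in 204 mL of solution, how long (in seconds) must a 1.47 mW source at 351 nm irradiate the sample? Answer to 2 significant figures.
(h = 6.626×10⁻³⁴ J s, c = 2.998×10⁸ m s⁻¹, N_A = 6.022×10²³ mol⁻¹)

Product: (6.42×10⁻⁵ M)(0.204 L) = 1.310×10⁻⁵ mol.
Photons that must be absorbed: 1.310×10⁻⁵ / 0.576 = 2.274×10⁻⁵ mol.
Photon energy: hc/λ = 5.659×10⁻¹⁹ J; per mole, 3.408×10⁵ J mol⁻¹.
Energy required: 2.274×10⁻⁵ × 3.408×10⁵ = 7.750 J.
Time: 7.750 J / 0.00147 W = 5300 s.

t ≈ 5300 s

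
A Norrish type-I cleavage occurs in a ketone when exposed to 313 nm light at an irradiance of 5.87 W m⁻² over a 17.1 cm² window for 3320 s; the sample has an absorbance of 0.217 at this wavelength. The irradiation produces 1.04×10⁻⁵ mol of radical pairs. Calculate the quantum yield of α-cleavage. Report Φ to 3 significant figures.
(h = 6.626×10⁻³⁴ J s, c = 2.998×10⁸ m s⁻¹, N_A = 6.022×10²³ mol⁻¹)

Φ = 0.303

Photon energy at 313 nm: hc/λ = (6.626×10⁻³⁴)(2.998×10⁸)/(313×10⁻⁹) = 6.347×10⁻¹⁹ J.
Energy delivered: (5.87 W m⁻²)(17.1×10⁻⁴ m²)(3320 s) = 33.33 J.
Photons incident: 33.33 / 6.347×10⁻¹⁹ = 5.251×10¹⁹, i.e. 5.251×10¹⁹/6.022×10²³ = 8.720×10⁻⁵ mol.
Fraction absorbed: 1 − 10^(−0.217) = 0.3933.
Photons absorbed: 0.3933 × 8.720×10⁻⁵ = 3.430×10⁻⁵ mol.
Φ = 1.04×10⁻⁵ mol / 3.430×10⁻⁵ mol photons = 0.303.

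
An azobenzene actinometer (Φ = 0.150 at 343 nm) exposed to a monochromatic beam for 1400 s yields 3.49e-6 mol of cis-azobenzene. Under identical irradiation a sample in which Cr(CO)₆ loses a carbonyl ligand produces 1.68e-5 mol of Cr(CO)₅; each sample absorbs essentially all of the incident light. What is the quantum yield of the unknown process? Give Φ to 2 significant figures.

Photons absorbed by the actinometer: 3.49e-6 / 0.150 = 2.327e-5 mol.
Φ(unknown) = 1.68e-5 / 2.327e-5 = 0.72.

Φ = 0.72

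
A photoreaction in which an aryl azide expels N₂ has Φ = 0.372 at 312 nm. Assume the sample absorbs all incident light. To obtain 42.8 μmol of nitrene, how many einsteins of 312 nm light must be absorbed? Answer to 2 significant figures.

Product: 42.8 μmol = 4.28×10⁻⁵ mol.
Photons that must be absorbed: 4.28×10⁻⁵ / 0.372 = 1.151×10⁻⁴ mol.

1.2×10⁻⁴ einstein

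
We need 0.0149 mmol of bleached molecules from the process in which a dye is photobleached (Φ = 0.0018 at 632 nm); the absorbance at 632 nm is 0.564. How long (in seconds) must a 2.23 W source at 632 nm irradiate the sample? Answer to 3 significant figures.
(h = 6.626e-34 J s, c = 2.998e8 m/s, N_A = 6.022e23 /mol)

Product: 0.0149 mmol = 1.49e-5 mol.
Photons that must be absorbed: 1.49e-5 / 0.0018 = 0.008278 mol.
Fraction absorbed: 1 − 10^(−0.564) = 0.7271.
Incident photons needed: 0.008278 / 0.7271 = 0.01138 mol.
Photon energy: hc/λ = 3.143e-19 J; per mole, 1.893e5 J mol⁻¹.
Energy required: 0.01138 × 1.893e5 = 2154 J.
Time: 2154 J / 2.23 W = 966 s.

t ≈ 966 s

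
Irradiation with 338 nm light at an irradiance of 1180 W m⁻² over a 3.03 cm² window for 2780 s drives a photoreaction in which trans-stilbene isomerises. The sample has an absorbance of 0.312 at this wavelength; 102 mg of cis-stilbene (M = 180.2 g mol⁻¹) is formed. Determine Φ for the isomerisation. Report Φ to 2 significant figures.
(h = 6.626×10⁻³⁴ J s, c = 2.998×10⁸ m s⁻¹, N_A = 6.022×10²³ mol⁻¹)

Φ = 0.39

Product: 102 mg / 180.2 g mol⁻¹ = 5.660×10⁻⁴ mol.
Photon energy at 338 nm: hc/λ = (6.626×10⁻³⁴)(2.998×10⁸)/(338×10⁻⁹) = 5.877×10⁻¹⁹ J.
Energy delivered: (1180 W m⁻²)(3.03×10⁻⁴ m²)(2780 s) = 994.0 J.
Photons incident: 994.0 / 5.877×10⁻¹⁹ = 1.691×10²¹, i.e. 1.691×10²¹/6.022×10²³ = 0.002808 mol.
Fraction absorbed: 1 − 10^(−0.312) = 0.5125.
Photons absorbed: 0.5125 × 0.002808 = 0.001439 mol.
Φ = 5.660×10⁻⁴ mol / 0.001439 mol photons = 0.39.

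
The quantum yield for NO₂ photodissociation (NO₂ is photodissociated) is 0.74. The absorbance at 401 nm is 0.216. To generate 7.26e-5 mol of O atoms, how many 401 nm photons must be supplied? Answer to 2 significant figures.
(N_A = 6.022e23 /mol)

1.5e20 photons

Photons that must be absorbed: 7.26e-5 / 0.74 = 9.811e-5 mol.
Fraction absorbed: 1 − 10^(−0.216) = 0.3919.
Incident photons needed: 9.811e-5 / 0.3919 = 2.503e-4 mol.
Photon count: 2.503e-4 × 6.022e23 = 1.5e20.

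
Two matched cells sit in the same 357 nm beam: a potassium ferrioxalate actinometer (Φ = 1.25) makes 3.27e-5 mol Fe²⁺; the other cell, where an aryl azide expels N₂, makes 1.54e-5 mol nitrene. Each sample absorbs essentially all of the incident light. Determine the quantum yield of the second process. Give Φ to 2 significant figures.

Photons absorbed by the actinometer: 3.27e-5 / 1.25 = 2.616e-5 mol.
Φ(unknown) = 1.54e-5 / 2.616e-5 = 0.59.

Φ = 0.59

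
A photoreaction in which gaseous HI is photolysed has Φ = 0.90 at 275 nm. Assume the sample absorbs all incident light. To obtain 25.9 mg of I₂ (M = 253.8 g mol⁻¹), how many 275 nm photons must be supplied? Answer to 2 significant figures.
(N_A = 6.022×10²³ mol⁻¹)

6.8×10¹⁹ photons

Product: 25.9 mg / 253.8 g mol⁻¹ = 1.020×10⁻⁴ mol.
Photons that must be absorbed: 1.020×10⁻⁴ / 0.90 = 1.133×10⁻⁴ mol.
Photon count: 1.133×10⁻⁴ × 6.022×10²³ = 6.8×10¹⁹.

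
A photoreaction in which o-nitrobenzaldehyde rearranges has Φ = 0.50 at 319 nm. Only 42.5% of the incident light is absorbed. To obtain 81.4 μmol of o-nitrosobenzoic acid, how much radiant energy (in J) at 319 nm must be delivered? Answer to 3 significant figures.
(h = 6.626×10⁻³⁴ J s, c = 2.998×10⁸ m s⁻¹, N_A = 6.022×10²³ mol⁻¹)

144 J

Product: 81.4 μmol = 8.14×10⁻⁵ mol.
Photons that must be absorbed: 8.14×10⁻⁵ / 0.50 = 1.628×10⁻⁴ mol.
Incident photons needed: 1.628×10⁻⁴ / 0.425 = 3.831×10⁻⁴ mol.
Photon energy: hc/λ = 6.227×10⁻¹⁹ J; per mole, 3.750×10⁵ J mol⁻¹.
Energy required: 3.831×10⁻⁴ × 3.750×10⁵ = 144 J.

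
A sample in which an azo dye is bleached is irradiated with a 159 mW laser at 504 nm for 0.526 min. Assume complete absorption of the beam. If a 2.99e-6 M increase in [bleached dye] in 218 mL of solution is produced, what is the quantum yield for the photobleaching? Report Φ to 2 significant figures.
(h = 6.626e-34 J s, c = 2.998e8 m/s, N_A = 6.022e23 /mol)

Product: (2.99e-6 M)(0.218 L) = 6.518e-7 mol.
Photon energy at 504 nm: hc/λ = (6.626e-34)(2.998e8)/(504e-9) = 3.941e-19 J.
Energy delivered: (159 mW)(31.56 s) = 5.018 J.
Photons incident: 5.018 / 3.941e-19 = 1.273e19, i.e. 1.273e19/6.022e23 = 2.114e-5 mol.
Φ = 6.518e-7 mol / 2.114e-5 mol photons = 0.031.

Φ = 0.031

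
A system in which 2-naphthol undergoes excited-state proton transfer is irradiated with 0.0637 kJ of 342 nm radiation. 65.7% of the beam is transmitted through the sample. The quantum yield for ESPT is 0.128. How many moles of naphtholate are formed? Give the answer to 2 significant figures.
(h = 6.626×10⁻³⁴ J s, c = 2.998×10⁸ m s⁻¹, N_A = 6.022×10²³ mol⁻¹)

8.0×10⁻⁶ mol

Photon energy at 342 nm: hc/λ = (6.626×10⁻³⁴)(2.998×10⁸)/(342×10⁻⁹) = 5.808×10⁻¹⁹ J.
Incident energy: 0.0637 kJ = 63.7 J.
Photons incident: 63.7 / 5.808×10⁻¹⁹ = 1.097×10²⁰, i.e. 1.097×10²⁰/6.022×10²³ = 1.822×10⁻⁴ mol.
Fraction absorbed: 1 − 65.7/100 = 0.3430.
Photons absorbed: 0.3430 × 1.822×10⁻⁴ = 6.249×10⁻⁵ mol.
Product: Φ × n_abs = 0.128 × 6.249×10⁻⁵ = 7.999×10⁻⁶ mol.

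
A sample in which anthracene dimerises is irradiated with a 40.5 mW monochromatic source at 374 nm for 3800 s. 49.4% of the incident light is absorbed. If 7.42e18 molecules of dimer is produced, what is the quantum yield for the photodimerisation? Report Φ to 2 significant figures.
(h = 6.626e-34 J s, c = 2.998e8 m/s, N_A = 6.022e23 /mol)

Product: 7.42e18 / 6.022e23 = 1.232e-5 mol.
Photon energy at 374 nm: hc/λ = (6.626e-34)(2.998e8)/(374e-9) = 5.311e-19 J.
Energy delivered: (40.5 mW)(3800 s) = 153.9 J.
Photons incident: 153.9 / 5.311e-19 = 2.898e20, i.e. 2.898e20/6.022e23 = 4.812e-4 mol.
Photons absorbed: 0.494 × 4.812e-4 = 2.377e-4 mol.
Φ = 1.232e-5 mol / 2.377e-4 mol photons = 0.052.

Φ = 0.052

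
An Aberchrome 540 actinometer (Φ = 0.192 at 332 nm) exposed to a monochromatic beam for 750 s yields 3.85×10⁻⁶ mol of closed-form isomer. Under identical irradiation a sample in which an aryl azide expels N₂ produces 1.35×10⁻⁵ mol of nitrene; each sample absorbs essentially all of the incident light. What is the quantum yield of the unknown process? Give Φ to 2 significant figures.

Φ = 0.67

Photons absorbed by the actinometer: 3.85×10⁻⁶ / 0.192 = 2.005×10⁻⁵ mol.
Φ(unknown) = 1.35×10⁻⁵ / 2.005×10⁻⁵ = 0.67.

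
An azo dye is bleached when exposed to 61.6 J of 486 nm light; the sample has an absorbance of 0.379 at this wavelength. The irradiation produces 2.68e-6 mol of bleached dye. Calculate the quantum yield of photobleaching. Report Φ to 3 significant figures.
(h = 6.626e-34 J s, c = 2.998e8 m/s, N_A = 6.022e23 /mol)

Photon energy at 486 nm: hc/λ = (6.626e-34)(2.998e8)/(486e-9) = 4.087e-19 J.
Photons incident: 61.6 / 4.087e-19 = 1.507e20, i.e. 1.507e20/6.022e23 = 2.502e-4 mol.
Fraction absorbed: 1 − 10^(−0.379) = 0.5822.
Photons absorbed: 0.5822 × 2.502e-4 = 1.457e-4 mol.
Φ = 2.68e-6 mol / 1.457e-4 mol photons = 0.0184.

Φ = 0.0184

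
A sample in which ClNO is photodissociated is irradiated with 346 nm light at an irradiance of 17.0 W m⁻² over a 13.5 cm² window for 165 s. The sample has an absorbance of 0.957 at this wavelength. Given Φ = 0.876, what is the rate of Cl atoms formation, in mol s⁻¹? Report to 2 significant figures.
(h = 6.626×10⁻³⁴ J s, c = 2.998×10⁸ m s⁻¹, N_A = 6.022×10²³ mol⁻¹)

Photon energy at 346 nm: hc/λ = (6.626×10⁻³⁴)(2.998×10⁸)/(346×10⁻⁹) = 5.741×10⁻¹⁹ J.
Energy delivered: (17.0 W m⁻²)(13.5×10⁻⁴ m²)(165 s) = 3.787 J.
Photons incident: 3.787 / 5.741×10⁻¹⁹ = 6.596×10¹⁸, i.e. 6.596×10¹⁸/6.022×10²³ = 1.095×10⁻⁵ mol.
Fraction absorbed: 1 − 10^(−0.957) = 0.8896.
Photons absorbed: 0.8896 × 1.095×10⁻⁵ = 9.741×10⁻⁶ mol.
Product formed: 0.876 × 9.741×10⁻⁶ = 8.533×10⁻⁶ mol.
Rate: 8.533×10⁻⁶ / 165 s = 5.2×10⁻⁸ mol s⁻¹.

5.2×10⁻⁸ mol s⁻¹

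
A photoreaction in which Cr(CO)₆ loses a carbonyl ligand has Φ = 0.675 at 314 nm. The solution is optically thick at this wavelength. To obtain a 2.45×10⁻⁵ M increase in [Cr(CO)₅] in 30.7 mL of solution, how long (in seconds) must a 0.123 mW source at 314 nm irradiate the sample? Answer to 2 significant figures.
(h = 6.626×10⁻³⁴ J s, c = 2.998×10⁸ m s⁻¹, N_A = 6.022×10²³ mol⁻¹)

t ≈ 3500 s

Product: (2.45×10⁻⁵ M)(0.0307 L) = 7.522×10⁻⁷ mol.
Photons that must be absorbed: 7.522×10⁻⁷ / 0.675 = 1.114×10⁻⁶ mol.
Photon energy: hc/λ = 6.326×10⁻¹⁹ J; per mole, 3.810×10⁵ J mol⁻¹.
Energy required: 1.114×10⁻⁶ × 3.810×10⁵ = 0.4244 J.
Time: 0.4244 J / 0.000123 W = 3500 s.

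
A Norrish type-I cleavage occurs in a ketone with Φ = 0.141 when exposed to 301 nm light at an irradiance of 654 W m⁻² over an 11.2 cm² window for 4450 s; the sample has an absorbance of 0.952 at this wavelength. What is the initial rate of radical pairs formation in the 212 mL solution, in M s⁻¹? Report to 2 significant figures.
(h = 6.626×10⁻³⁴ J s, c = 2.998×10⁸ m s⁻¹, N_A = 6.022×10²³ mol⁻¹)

1.1×10⁻⁶ M s⁻¹

Photon energy at 301 nm: hc/λ = (6.626×10⁻³⁴)(2.998×10⁸)/(301×10⁻⁹) = 6.600×10⁻¹⁹ J.
Energy delivered: (654 W m⁻²)(11.2×10⁻⁴ m²)(4450 s) = 3260 J.
Photons incident: 3260 / 6.600×10⁻¹⁹ = 4.939×10²¹, i.e. 4.939×10²¹/6.022×10²³ = 0.008202 mol.
Fraction absorbed: 1 − 10^(−0.952) = 0.8883.
Photons absorbed: 0.8883 × 0.008202 = 0.007286 mol.
Product formed: 0.141 × 0.007286 = 0.001027 mol.
Rate: 0.001027 mol / (4450 s × 0.212 L) = 1.1×10⁻⁶ M s⁻¹.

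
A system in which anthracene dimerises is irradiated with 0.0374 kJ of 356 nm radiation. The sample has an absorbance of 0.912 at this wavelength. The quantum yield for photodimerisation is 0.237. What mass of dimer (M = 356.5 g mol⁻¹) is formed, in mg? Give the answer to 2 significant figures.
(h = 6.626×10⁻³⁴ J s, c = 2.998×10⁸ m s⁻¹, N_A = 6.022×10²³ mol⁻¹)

Photon energy at 356 nm: hc/λ = (6.626×10⁻³⁴)(2.998×10⁸)/(356×10⁻⁹) = 5.580×10⁻¹⁹ J.
Incident energy: 0.0374 kJ = 37.4 J.
Photons incident: 37.4 / 5.580×10⁻¹⁹ = 6.703×10¹⁹, i.e. 6.703×10¹⁹/6.022×10²³ = 1.113×10⁻⁴ mol.
Fraction absorbed: 1 − 10^(−0.912) = 0.8775.
Photons absorbed: 0.8775 × 1.113×10⁻⁴ = 9.767×10⁻⁵ mol.
Product: Φ × n_abs = 0.237 × 9.767×10⁻⁵ = 2.315×10⁻⁵ mol.
Mass: 2.315×10⁻⁵ × 356.5 = 0.008253 g = 8.3 mg.

8.3 mg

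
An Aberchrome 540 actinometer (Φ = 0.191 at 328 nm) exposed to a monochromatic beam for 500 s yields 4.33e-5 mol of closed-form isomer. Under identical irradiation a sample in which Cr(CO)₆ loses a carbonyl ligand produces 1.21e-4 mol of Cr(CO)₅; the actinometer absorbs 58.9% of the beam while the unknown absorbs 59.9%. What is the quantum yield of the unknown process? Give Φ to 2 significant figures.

Photons absorbed by the actinometer: 4.33e-5 / 0.191 = 2.267e-4 mol.
Incident flux: 2.267e-4 / 0.589 = 3.849e-4 einstein.
Absorbed by unknown: 0.599 × 3.849e-4 = 2.306e-4 mol.
Φ(unknown) = 1.21e-4 / 2.306e-4 = 0.52.

Φ = 0.52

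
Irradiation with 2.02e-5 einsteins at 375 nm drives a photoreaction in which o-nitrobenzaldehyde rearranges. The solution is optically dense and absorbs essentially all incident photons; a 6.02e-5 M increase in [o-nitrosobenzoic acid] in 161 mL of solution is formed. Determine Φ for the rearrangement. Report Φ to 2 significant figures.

Product: (6.02e-5 M)(0.161 L) = 9.692e-6 mol.
Φ = 9.692e-6 mol / 2.02e-5 mol photons = 0.48.

Φ = 0.48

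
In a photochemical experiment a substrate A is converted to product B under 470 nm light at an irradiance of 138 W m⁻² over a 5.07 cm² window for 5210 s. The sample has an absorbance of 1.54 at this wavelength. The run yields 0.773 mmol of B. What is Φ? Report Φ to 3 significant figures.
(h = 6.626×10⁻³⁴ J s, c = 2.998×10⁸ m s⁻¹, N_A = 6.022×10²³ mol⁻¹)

Φ = 0.556

Product: 0.773 mmol = 7.73×10⁻⁴ mol.
Photon energy at 470 nm: hc/λ = (6.626×10⁻³⁴)(2.998×10⁸)/(470×10⁻⁹) = 4.227×10⁻¹⁹ J.
Energy delivered: (138 W m⁻²)(5.07×10⁻⁴ m²)(5210 s) = 364.5 J.
Photons incident: 364.5 / 4.227×10⁻¹⁹ = 8.623×10²⁰, i.e. 8.623×10²⁰/6.022×10²³ = 0.001432 mol.
Fraction absorbed: 1 − 10^(−1.54) = 0.9712.
Photons absorbed: 0.9712 × 0.001432 = 0.001391 mol.
Φ = 7.73×10⁻⁴ mol / 0.001391 mol photons = 0.556.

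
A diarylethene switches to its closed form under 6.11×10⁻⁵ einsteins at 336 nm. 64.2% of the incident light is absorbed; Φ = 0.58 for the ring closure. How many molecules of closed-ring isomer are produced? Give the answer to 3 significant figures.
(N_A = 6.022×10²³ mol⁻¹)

1.37×10¹⁹ molecules

Photons absorbed: 0.642 × 6.11×10⁻⁵ = 3.923×10⁻⁵ mol.
Product: Φ × n_abs = 0.58 × 3.923×10⁻⁵ = 2.275×10⁻⁵ mol.
As a count: 2.275×10⁻⁵ × 6.022×10²³ = 1.37×10¹⁹.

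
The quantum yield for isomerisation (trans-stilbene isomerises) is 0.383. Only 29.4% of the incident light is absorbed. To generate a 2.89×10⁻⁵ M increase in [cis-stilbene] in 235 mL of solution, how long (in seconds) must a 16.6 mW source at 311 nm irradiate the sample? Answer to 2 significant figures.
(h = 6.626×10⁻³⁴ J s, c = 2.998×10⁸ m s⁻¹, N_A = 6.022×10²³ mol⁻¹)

t ≈ 1400 s

Product: (2.89×10⁻⁵ M)(0.235 L) = 6.792×10⁻⁶ mol.
Photons that must be absorbed: 6.792×10⁻⁶ / 0.383 = 1.773×10⁻⁵ mol.
Incident photons needed: 1.773×10⁻⁵ / 0.294 = 6.031×10⁻⁵ mol.
Photon energy: hc/λ = 6.387×10⁻¹⁹ J; per mole, 3.846×10⁵ J mol⁻¹.
Energy required: 6.031×10⁻⁵ × 3.846×10⁵ = 23.20 J.
Time: 23.20 J / 0.0166 W = 1400 s.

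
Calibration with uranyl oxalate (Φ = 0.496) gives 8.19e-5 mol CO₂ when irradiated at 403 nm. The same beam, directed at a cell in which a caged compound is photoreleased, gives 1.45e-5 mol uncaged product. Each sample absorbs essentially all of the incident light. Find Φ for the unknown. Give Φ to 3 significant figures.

Φ = 0.0878

Photons absorbed by the actinometer: 8.19e-5 / 0.496 = 1.651e-4 mol.
Φ(unknown) = 1.45e-5 / 1.651e-4 = 0.0878.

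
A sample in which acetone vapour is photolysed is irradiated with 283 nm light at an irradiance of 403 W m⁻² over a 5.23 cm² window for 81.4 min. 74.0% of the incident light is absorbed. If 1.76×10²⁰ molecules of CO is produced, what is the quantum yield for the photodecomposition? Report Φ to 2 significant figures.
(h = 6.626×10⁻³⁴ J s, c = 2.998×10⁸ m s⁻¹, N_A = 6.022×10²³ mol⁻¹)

Φ = 0.16

Product: 1.76×10²⁰ / 6.022×10²³ = 2.923×10⁻⁴ mol.
Photon energy at 283 nm: hc/λ = (6.626×10⁻³⁴)(2.998×10⁸)/(283×10⁻⁹) = 7.019×10⁻¹⁹ J.
Energy delivered: (403 W m⁻²)(5.23×10⁻⁴ m²)(4884 s) = 1029 J.
Photons incident: 1029 / 7.019×10⁻¹⁹ = 1.466×10²¹, i.e. 1.466×10²¹/6.022×10²³ = 0.002434 mol.
Photons absorbed: 0.740 × 0.002434 = 0.001801 mol.
Φ = 2.923×10⁻⁴ mol / 0.001801 mol photons = 0.16.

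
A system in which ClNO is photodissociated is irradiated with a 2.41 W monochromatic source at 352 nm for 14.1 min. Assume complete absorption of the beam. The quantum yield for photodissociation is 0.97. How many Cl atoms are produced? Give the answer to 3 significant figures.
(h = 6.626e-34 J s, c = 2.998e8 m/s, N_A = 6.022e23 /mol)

3.50e21 atoms

Photon energy at 352 nm: hc/λ = (6.626e-34)(2.998e8)/(352e-9) = 5.643e-19 J.
Energy delivered: (2.41 W)(846 s) = 2039 J.
Photons incident: 2039 / 5.643e-19 = 3.613e21, i.e. 3.613e21/6.022e23 = 0.006000 mol.
Product: Φ × n_abs = 0.97 × 0.006000 = 0.005820 mol.
As a count: 0.005820 × 6.022e23 = 3.50e21.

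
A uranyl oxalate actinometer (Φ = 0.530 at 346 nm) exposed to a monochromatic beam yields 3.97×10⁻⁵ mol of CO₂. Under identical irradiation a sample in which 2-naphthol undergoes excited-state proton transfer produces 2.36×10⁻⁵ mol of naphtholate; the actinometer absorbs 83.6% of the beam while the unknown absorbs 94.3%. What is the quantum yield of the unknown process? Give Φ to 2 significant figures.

Φ = 0.28

Photons absorbed by the actinometer: 3.97×10⁻⁵ / 0.530 = 7.491×10⁻⁵ mol.
Incident flux: 7.491×10⁻⁵ / 0.836 = 8.961×10⁻⁵ einstein.
Absorbed by unknown: 0.943 × 8.961×10⁻⁵ = 8.450×10⁻⁵ mol.
Φ(unknown) = 2.36×10⁻⁵ / 8.450×10⁻⁵ = 0.28.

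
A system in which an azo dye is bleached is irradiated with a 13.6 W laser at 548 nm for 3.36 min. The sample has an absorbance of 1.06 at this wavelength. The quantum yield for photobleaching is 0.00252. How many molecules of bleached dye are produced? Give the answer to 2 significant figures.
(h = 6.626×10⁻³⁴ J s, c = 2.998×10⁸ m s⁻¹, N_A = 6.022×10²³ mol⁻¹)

1.7×10¹⁹ molecules

Photon energy at 548 nm: hc/λ = (6.626×10⁻³⁴)(2.998×10⁸)/(548×10⁻⁹) = 3.625×10⁻¹⁹ J.
Energy delivered: (13.6 W)(201.6 s) = 2742 J.
Photons incident: 2742 / 3.625×10⁻¹⁹ = 7.564×10²¹, i.e. 7.564×10²¹/6.022×10²³ = 0.01256 mol.
Fraction absorbed: 1 − 10^(−1.06) = 0.9129.
Photons absorbed: 0.9129 × 0.01256 = 0.01147 mol.
Product: Φ × n_abs = 0.00252 × 0.01147 = 2.890×10⁻⁵ mol.
As a count: 2.890×10⁻⁵ × 6.022×10²³ = 1.7×10¹⁹.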